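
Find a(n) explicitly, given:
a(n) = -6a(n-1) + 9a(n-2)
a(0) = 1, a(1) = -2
Characteristic equation: x² + 6x - 9 = 0.
Discriminant Δ = (-6)² + 4·(9) = 72.
Roots r₁,₂ = (-6 ± √72)/2, so r₁ = -3 + 3 \sqrt{2}, r₂ = - 3 \sqrt{2} - 3.
General solution: a(n) = A·r₁^n + B·r₂^n.
From the initial conditions, A + B = 1 and r₁A + r₂B = -2.
Since r₁ - r₂ = √72: A = (-2 - (1)r₂)/√72 = \frac{\sqrt{2}}{12} + \frac{1}{2}, and B = 1 - A = \frac{1}{2} - \frac{\sqrt{2}}{12}.
So a(n) = \left(\frac{\sqrt{2}}{12} + \frac{1}{2}\right)\left(-3 + 3 \sqrt{2}\right)^n + \left(\frac{1}{2} - \frac{\sqrt{2}}{12}\right)\left(- 3 \sqrt{2} - 3\right)^n.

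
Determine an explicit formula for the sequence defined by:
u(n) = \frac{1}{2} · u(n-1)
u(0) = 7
Pure geometric recurrence with ratio \frac{1}{2}.
By induction u(n) = u(0) · (\frac{1}{2})^n = 7 \cdot 2^{- n}.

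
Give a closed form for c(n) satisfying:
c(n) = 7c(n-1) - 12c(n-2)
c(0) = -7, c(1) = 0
Characteristic equation: x² - 7x + 12 = 0, which factors as (x - (4))(x - (3)) = 0.
Roots r₁ = 4, r₂ = 3 (distinct).
General solution: c(n) = A·(4)^n + B·(3)^n.
From c(0) = -7: A + B = -7.
From c(1) = 0: 4A + 3B = 0.
Solving: A = 21, B = -28.
So c(n) = - 28 \cdot 3^{n} + 21 \cdot 4^{n}.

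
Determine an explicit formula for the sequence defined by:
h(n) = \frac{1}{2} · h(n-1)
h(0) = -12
Pure geometric recurrence with ratio \frac{1}{2}.
By induction h(n) = h(0) · (\frac{1}{2})^n = - 12 \cdot 2^{- n}.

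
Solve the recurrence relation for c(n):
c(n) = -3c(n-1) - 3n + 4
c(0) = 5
First-order linear with linear forcing.
Homogeneous solution: c_h(n) = A·(-3)^n.
Try particular c_p(n) = pn + q. Substituting:
  pn + q = -3(p(n-1) + q) - 3n + 4.
Matching the n-coefficient: p = -3p - 3 ⇒ p = - \frac{3}{4}.
Matching constants: q = 3p - 3q + 4 ⇒ q = \frac{7}{16}.
General: c(n) = A·(-3)^n - \frac{3 n}{4} + \frac{7}{16}.
Apply c(0) = 5: A + \frac{7}{16} = 5 ⇒ A = \frac{73}{16}.
So c(n) = \frac{73 \left(-3\right)^{n}}{16} - \frac{3 n}{4} + \frac{7}{16}.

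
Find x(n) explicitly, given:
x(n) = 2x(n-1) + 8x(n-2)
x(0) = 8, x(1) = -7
Characteristic equation: x² - 2x - 8 = 0, which factors as (x - (-2))(x - (4)) = 0.
Roots r₁ = -2, r₂ = 4 (distinct).
General solution: x(n) = A·(-2)^n + B·(4)^n.
From x(0) = 8: A + B = 8.
From x(1) = -7: -2A + 4B = -7.
Solving: A = \frac{13}{2}, B = \frac{3}{2}.
So x(n) = \frac{13 \left(-2\right)^{n}}{2} + \frac{3 \cdot 4^{n}}{2}.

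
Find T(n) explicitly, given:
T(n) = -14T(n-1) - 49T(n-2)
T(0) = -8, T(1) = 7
Characteristic equation: x² + 14x + 49 = 0, which is (x - (-7))².
Repeated root r = -7.
General solution: T(n) = (A + Bn)·(-7)^n.
From T(0) = -8: A = -8.
From T(1) = 7: (A + B)·(-7) = 7 ⇒ B = 7.
So T(n) = \left(7 n - 8\right) \cdot (-7)^n.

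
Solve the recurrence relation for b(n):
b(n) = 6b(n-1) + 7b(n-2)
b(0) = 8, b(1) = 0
Characteristic equation: x² - 6x - 7 = 0, which factors as (x - (7))(x - (-1)) = 0.
Roots r₁ = 7, r₂ = -1 (distinct).
General solution: b(n) = A·(7)^n + B·(-1)^n.
From b(0) = 8: A + B = 8.
From b(1) = 0: 7A - B = 0.
Solving: A = 1, B = 7.
So b(n) = 7 \left(-1\right)^{n} + 7^{n}.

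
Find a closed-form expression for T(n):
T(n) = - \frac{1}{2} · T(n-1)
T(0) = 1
Pure geometric recurrence with ratio - \frac{1}{2}.
By induction T(n) = T(0) · (- \frac{1}{2})^n = \left(- \frac{1}{2}\right)^{n}.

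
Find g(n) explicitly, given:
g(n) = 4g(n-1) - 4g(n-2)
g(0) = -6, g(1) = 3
Characteristic equation: x² - 4x + 4 = 0, which is (x - (2))².
Repeated root r = 2.
General solution: g(n) = (A + Bn)·(2)^n.
From g(0) = -6: A = -6.
From g(1) = 3: (A + B)·(2) = 3 ⇒ B = \frac{15}{2}.
So g(n) = \left(\frac{15 n}{2} - 6\right) \cdot (2)^n.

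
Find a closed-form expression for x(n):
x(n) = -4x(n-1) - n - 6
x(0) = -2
First-order linear with linear forcing.
Homogeneous solution: x_h(n) = A·(-4)^n.
Try particular x_p(n) = pn + q. Substituting:
  pn + q = -4(p(n-1) + q) - n - 6.
Matching the n-coefficient: p = -4p - 1 ⇒ p = - \frac{1}{5}.
Matching constants: q = 4p - 4q - 6 ⇒ q = - \frac{34}{25}.
General: x(n) = A·(-4)^n - \frac{n}{5} - \frac{34}{25}.
Apply x(0) = -2: A - \frac{34}{25} = -2 ⇒ A = - \frac{16}{25}.
So x(n) = - \frac{16 \left(-4\right)^{n}}{25} - \frac{n}{5} - \frac{34}{25}.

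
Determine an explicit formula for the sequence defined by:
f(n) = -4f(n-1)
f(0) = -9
This is a homogeneous first-order recurrence with ratio -4.
By induction f(n) = f(0) · (-4)^n = - 9 \left(-4\right)^{n}.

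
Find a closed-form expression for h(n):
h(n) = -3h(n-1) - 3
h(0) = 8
First-order linear non-homogeneous.
Homogeneous solution: h_h(n) = A·(-3)^n.
Try constant particular solution h_p = K: K = -3K - 3 ⇒ K = - \frac{3}{4}.
General: h(n) = A·(-3)^n - \frac{3}{4}.
Apply h(0) = 8: A - \frac{3}{4} = 8 ⇒ A = \frac{35}{4}.
So h(n) = \frac{35 \left(-3\right)^{n}}{4} - \frac{3}{4}.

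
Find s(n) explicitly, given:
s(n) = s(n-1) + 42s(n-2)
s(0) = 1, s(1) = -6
Characteristic equation: x² - x - 42 = 0, which factors as (x - (-6))(x - (7)) = 0.
Roots r₁ = -6, r₂ = 7 (distinct).
General solution: s(n) = A·(-6)^n + B·(7)^n.
From s(0) = 1: A + B = 1.
From s(1) = -6: -6A + 7B = -6.
Solving: A = 1, B = 0.
So s(n) = \left(-6\right)^{n}.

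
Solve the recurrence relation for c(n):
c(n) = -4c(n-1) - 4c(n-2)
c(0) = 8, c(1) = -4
Characteristic equation: x² + 4x + 4 = 0, which is (x - (-2))².
Repeated root r = -2.
General solution: c(n) = (A + Bn)·(-2)^n.
From c(0) = 8: A = 8.
From c(1) = -4: (A + B)·(-2) = -4 ⇒ B = -6.
So c(n) = \left(8 - 6 n\right) \cdot (-2)^n.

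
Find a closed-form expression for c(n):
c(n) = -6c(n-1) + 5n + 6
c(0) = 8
First-order linear with linear forcing.
Homogeneous solution: c_h(n) = A·(-6)^n.
Try particular c_p(n) = pn + q. Substituting:
  pn + q = -6(p(n-1) + q) + 5n + 6.
Matching the n-coefficient: p = -6p + 5 ⇒ p = \frac{5}{7}.
Matching constants: q = 6p - 6q + 6 ⇒ q = \frac{72}{49}.
General: c(n) = A·(-6)^n + \frac{5 n}{7} + \frac{72}{49}.
Apply c(0) = 8: A + \frac{72}{49} = 8 ⇒ A = \frac{320}{49}.
So c(n) = \frac{320 \left(-6\right)^{n}}{49} + \frac{5 n}{7} + \frac{72}{49}.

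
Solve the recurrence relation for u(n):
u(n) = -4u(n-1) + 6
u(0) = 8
First-order linear non-homogeneous.
Homogeneous solution: u_h(n) = A·(-4)^n.
Try constant particular solution u_p = K: K = -4K + 6 ⇒ K = \frac{6}{5}.
General: u(n) = A·(-4)^n + \frac{6}{5}.
Apply u(0) = 8: A + \frac{6}{5} = 8 ⇒ A = \frac{34}{5}.
So u(n) = \frac{34 \left(-4\right)^{n}}{5} + \frac{6}{5}.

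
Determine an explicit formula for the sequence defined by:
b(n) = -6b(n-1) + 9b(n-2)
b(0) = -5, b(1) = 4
Characteristic equation: x² + 6x - 9 = 0.
Discriminant Δ = (-6)² + 4·(9) = 72.
Roots r₁,₂ = (-6 ± √72)/2, so r₁ = -3 + 3 \sqrt{2}, r₂ = - 3 \sqrt{2} - 3.
General solution: b(n) = A·r₁^n + B·r₂^n.
From the initial conditions, A + B = -5 and r₁A + r₂B = 4.
Since r₁ - r₂ = √72: A = (4 - (-5)r₂)/√72 = - \frac{5}{2} - \frac{11 \sqrt{2}}{12}, and B = -5 - A = - \frac{5}{2} + \frac{11 \sqrt{2}}{12}.
So b(n) = \left(- \frac{5}{2} - \frac{11 \sqrt{2}}{12}\right)\left(-3 + 3 \sqrt{2}\right)^n + \left(- \frac{5}{2} + \frac{11 \sqrt{2}}{12}\right)\left(- 3 \sqrt{2} - 3\right)^n.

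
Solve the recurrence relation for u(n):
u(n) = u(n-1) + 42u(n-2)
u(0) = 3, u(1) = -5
Characteristic equation: x² - x - 42 = 0, which factors as (x - (7))(x - (-6)) = 0.
Roots r₁ = 7, r₂ = -6 (distinct).
General solution: u(n) = A·(7)^n + B·(-6)^n.
From u(0) = 3: A + B = 3.
From u(1) = -5: 7A - 6B = -5.
Solving: A = 1, B = 2.
So u(n) = 2 \left(-6\right)^{n} + 7^{n}.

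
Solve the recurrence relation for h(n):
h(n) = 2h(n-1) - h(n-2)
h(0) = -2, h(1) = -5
Characteristic equation: x² - 2x + 1 = 0, which is (x - (1))².
Repeated root r = 1.
General solution: h(n) = (A + Bn)·(1)^n.
From h(0) = -2: A = -2.
From h(1) = -5: (A + B)·(1) = -5 ⇒ B = -3.
So h(n) = \left(- 3 n - 2\right) \cdot (1)^n.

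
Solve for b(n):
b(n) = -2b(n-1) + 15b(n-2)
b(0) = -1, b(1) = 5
Characteristic equation: x² + 2x - 15 = 0, which factors as (x - (-5))(x - (3)) = 0.
Roots r₁ = -5, r₂ = 3 (distinct).
General solution: b(n) = A·(-5)^n + B·(3)^n.
From b(0) = -1: A + B = -1.
From b(1) = 5: -5A + 3B = 5.
Solving: A = -1, B = 0.
So b(n) = - \left(-5\right)^{n}.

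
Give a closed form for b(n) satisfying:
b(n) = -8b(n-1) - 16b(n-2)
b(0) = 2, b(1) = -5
Characteristic equation: x² + 8x + 16 = 0, which is (x - (-4))².
Repeated root r = -4.
General solution: b(n) = (A + Bn)·(-4)^n.
From b(0) = 2: A = 2.
From b(1) = -5: (A + B)·(-4) = -5 ⇒ B = - \frac{3}{4}.
So b(n) = \left(2 - \frac{3 n}{4}\right) \cdot (-4)^n.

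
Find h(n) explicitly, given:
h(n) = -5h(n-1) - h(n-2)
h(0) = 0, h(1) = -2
Characteristic equation: x² + 5x + 1 = 0.
Discriminant Δ = (-5)² + 4·(-1) = 21.
Roots r₁,₂ = (-5 ± √21)/2, so r₁ = - \frac{5}{2} + \frac{\sqrt{21}}{2}, r₂ = - \frac{5}{2} - \frac{\sqrt{21}}{2}.
General solution: h(n) = A·r₁^n + B·r₂^n.
From the initial conditions, A + B = 0 and r₁A + r₂B = -2.
Since r₁ - r₂ = √21: A = (-2 - (0)r₂)/√21 = - \frac{2 \sqrt{21}}{21}, and B = 0 - A = \frac{2 \sqrt{21}}{21}.
So h(n) = \left(- \frac{2 \sqrt{21}}{21}\right)\left(- \frac{5}{2} + \frac{\sqrt{21}}{2}\right)^n + \left(\frac{2 \sqrt{21}}{21}\right)\left(- \frac{5}{2} - \frac{\sqrt{21}}{2}\right)^n.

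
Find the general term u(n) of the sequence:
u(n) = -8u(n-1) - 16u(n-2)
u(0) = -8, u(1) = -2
Characteristic equation: x² + 8x + 16 = 0, which is (x - (-4))².
Repeated root r = -4.
General solution: u(n) = (A + Bn)·(-4)^n.
From u(0) = -8: A = -8.
From u(1) = -2: (A + B)·(-4) = -2 ⇒ B = \frac{17}{2}.
So u(n) = \left(\frac{17 n}{2} - 8\right) \cdot (-4)^n.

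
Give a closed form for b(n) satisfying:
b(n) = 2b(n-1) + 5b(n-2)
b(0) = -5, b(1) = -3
Characteristic equation: x² - 2x - 5 = 0.
Discriminant Δ = (2)² + 4·(5) = 24.
Roots r₁,₂ = (2 ± √24)/2, so r₁ = 1 + \sqrt{6}, r₂ = 1 - \sqrt{6}.
General solution: b(n) = A·r₁^n + B·r₂^n.
From the initial conditions, A + B = -5 and r₁A + r₂B = -3.
Since r₁ - r₂ = √24: A = (-3 - (-5)r₂)/√24 = - \frac{5}{2} + \frac{\sqrt{6}}{6}, and B = -5 - A = - \frac{5}{2} - \frac{\sqrt{6}}{6}.
So b(n) = \left(- \frac{5}{2} + \frac{\sqrt{6}}{6}\right)\left(1 + \sqrt{6}\right)^n + \left(- \frac{5}{2} - \frac{\sqrt{6}}{6}\right)\left(1 - \sqrt{6}\right)^n.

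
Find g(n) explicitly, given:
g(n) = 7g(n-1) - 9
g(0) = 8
First-order linear non-homogeneous.
Homogeneous solution: g_h(n) = A·(7)^n.
Try constant particular solution g_p = K: K = 7K - 9 ⇒ K = \frac{3}{2}.
General: g(n) = A·(7)^n + \frac{3}{2}.
Apply g(0) = 8: A + \frac{3}{2} = 8 ⇒ A = \frac{13}{2}.
So g(n) = \frac{13 \cdot 7^{n}}{2} + \frac{3}{2}.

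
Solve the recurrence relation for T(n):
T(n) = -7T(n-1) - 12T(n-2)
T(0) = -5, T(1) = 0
Characteristic equation: x² + 7x + 12 = 0, which factors as (x - (-3))(x - (-4)) = 0.
Roots r₁ = -3, r₂ = -4 (distinct).
General solution: T(n) = A·(-3)^n + B·(-4)^n.
From T(0) = -5: A + B = -5.
From T(1) = 0: -3A - 4B = 0.
Solving: A = -20, B = 15.
So T(n) = - 20 \left(-3\right)^{n} + 15 \left(-4\right)^{n}.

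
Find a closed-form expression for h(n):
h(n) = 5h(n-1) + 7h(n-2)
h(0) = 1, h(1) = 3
Characteristic equation: x² - 5x - 7 = 0.
Discriminant Δ = (5)² + 4·(7) = 53.
Roots r₁,₂ = (5 ± √53)/2, so r₁ = \frac{5}{2} + \frac{\sqrt{53}}{2}, r₂ = \frac{5}{2} - \frac{\sqrt{53}}{2}.
General solution: h(n) = A·r₁^n + B·r₂^n.
From the initial conditions, A + B = 1 and r₁A + r₂B = 3.
Since r₁ - r₂ = √53: A = (3 - (1)r₂)/√53 = \frac{\sqrt{53}}{106} + \frac{1}{2}, and B = 1 - A = \frac{1}{2} - \frac{\sqrt{53}}{106}.
So h(n) = \left(\frac{\sqrt{53}}{106} + \frac{1}{2}\right)\left(\frac{5}{2} + \frac{\sqrt{53}}{2}\right)^n + \left(\frac{1}{2} - \frac{\sqrt{53}}{106}\right)\left(\frac{5}{2} - \frac{\sqrt{53}}{2}\right)^n.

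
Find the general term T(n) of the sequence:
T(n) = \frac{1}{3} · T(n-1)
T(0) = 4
Pure geometric recurrence with ratio \frac{1}{3}.
By induction T(n) = T(0) · (\frac{1}{3})^n = 4 \cdot 3^{- n}.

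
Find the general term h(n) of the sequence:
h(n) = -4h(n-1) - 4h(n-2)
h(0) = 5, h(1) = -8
Characteristic equation: x² + 4x + 4 = 0, which is (x - (-2))².
Repeated root r = -2.
General solution: h(n) = (A + Bn)·(-2)^n.
From h(0) = 5: A = 5.
From h(1) = -8: (A + B)·(-2) = -8 ⇒ B = -1.
So h(n) = \left(5 - n\right) \cdot (-2)^n.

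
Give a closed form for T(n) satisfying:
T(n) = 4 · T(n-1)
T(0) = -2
Pure geometric recurrence with ratio 4.
By induction T(n) = T(0) · (4)^n = - 2 \cdot 4^{n}.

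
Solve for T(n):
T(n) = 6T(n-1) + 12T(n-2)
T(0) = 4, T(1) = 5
Characteristic equation: x² - 6x - 12 = 0.
Discriminant Δ = (6)² + 4·(12) = 84.
Roots r₁,₂ = (6 ± √84)/2, so r₁ = 3 + \sqrt{21}, r₂ = 3 - \sqrt{21}.
General solution: T(n) = A·r₁^n + B·r₂^n.
From the initial conditions, A + B = 4 and r₁A + r₂B = 5.
Since r₁ - r₂ = √84: A = (5 - (4)r₂)/√84 = 2 - \frac{\sqrt{21}}{6}, and B = 4 - A = \frac{\sqrt{21}}{6} + 2.
So T(n) = \left(2 - \frac{\sqrt{21}}{6}\right)\left(3 + \sqrt{21}\right)^n + \left(\frac{\sqrt{21}}{6} + 2\right)\left(3 - \sqrt{21}\right)^n.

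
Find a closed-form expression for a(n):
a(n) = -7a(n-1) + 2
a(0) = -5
First-order linear non-homogeneous.
Homogeneous solution: a_h(n) = A·(-7)^n.
Try constant particular solution a_p = K: K = -7K + 2 ⇒ K = \frac{1}{4}.
General: a(n) = A·(-7)^n + \frac{1}{4}.
Apply a(0) = -5: A + \frac{1}{4} = -5 ⇒ A = - \frac{21}{4}.
So a(n) = \frac{1}{4} - \frac{21 \left(-7\right)^{n}}{4}.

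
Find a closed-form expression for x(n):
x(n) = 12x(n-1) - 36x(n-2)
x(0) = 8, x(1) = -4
Characteristic equation: x² - 12x + 36 = 0, which is (x - (6))².
Repeated root r = 6.
General solution: x(n) = (A + Bn)·(6)^n.
From x(0) = 8: A = 8.
From x(1) = -4: (A + B)·(6) = -4 ⇒ B = - \frac{26}{3}.
So x(n) = \left(8 - \frac{26 n}{3}\right) \cdot (6)^n.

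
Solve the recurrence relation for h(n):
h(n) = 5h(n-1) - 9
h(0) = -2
First-order linear non-homogeneous.
Homogeneous solution: h_h(n) = A·(5)^n.
Try constant particular solution h_p = K: K = 5K - 9 ⇒ K = \frac{9}{4}.
General: h(n) = A·(5)^n + \frac{9}{4}.
Apply h(0) = -2: A + \frac{9}{4} = -2 ⇒ A = - \frac{17}{4}.
So h(n) = \frac{9}{4} - \frac{17 \cdot 5^{n}}{4}.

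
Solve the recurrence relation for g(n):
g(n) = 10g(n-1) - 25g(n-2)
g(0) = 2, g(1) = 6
Characteristic equation: x² - 10x + 25 = 0, which is (x - (5))².
Repeated root r = 5.
General solution: g(n) = (A + Bn)·(5)^n.
From g(0) = 2: A = 2.
From g(1) = 6: (A + B)·(5) = 6 ⇒ B = - \frac{4}{5}.
So g(n) = \left(2 - \frac{4 n}{5}\right) \cdot (5)^n.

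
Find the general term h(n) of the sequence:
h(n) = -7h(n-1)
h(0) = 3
This is a homogeneous first-order recurrence with ratio -7.
By induction h(n) = h(0) · (-7)^n = 3 \left(-7\right)^{n}.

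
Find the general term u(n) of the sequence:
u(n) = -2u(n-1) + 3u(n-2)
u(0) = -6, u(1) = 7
Characteristic equation: x² + 2x - 3 = 0, which factors as (x - (-3))(x - (1)) = 0.
Roots r₁ = -3, r₂ = 1 (distinct).
General solution: u(n) = A·(-3)^n + B·(1)^n.
From u(0) = -6: A + B = -6.
From u(1) = 7: -3A + B = 7.
Solving: A = - \frac{13}{4}, B = - \frac{11}{4}.
So u(n) = - \frac{13 \left(-3\right)^{n}}{4} - \frac{11}{4}.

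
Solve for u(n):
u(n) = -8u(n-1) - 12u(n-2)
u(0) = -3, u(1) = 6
Characteristic equation: x² + 8x + 12 = 0, which factors as (x - (-6))(x - (-2)) = 0.
Roots r₁ = -6, r₂ = -2 (distinct).
General solution: u(n) = A·(-6)^n + B·(-2)^n.
From u(0) = -3: A + B = -3.
From u(1) = 6: -6A - 2B = 6.
Solving: A = 0, B = -3.
So u(n) = - 3 \left(-2\right)^{n}.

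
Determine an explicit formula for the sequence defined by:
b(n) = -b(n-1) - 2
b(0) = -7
First-order linear non-homogeneous.
Homogeneous solution: b_h(n) = A·(-1)^n.
Try constant particular solution b_p = K: K = -K - 2 ⇒ K = -1.
General: b(n) = A·(-1)^n - 1.
Apply b(0) = -7: A - 1 = -7 ⇒ A = -6.
So b(n) = - 6 \left(-1\right)^{n} - 1.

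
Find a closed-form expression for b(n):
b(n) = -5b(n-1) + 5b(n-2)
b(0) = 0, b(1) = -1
Characteristic equation: x² + 5x - 5 = 0.
Discriminant Δ = (-5)² + 4·(5) = 45.
Roots r₁,₂ = (-5 ± √45)/2, so r₁ = - \frac{5}{2} + \frac{3 \sqrt{5}}{2}, r₂ = - \frac{3 \sqrt{5}}{2} - \frac{5}{2}.
General solution: b(n) = A·r₁^n + B·r₂^n.
From the initial conditions, A + B = 0 and r₁A + r₂B = -1.
Since r₁ - r₂ = √45: A = (-1 - (0)r₂)/√45 = - \frac{\sqrt{5}}{15}, and B = 0 - A = \frac{\sqrt{5}}{15}.
So b(n) = \left(- \frac{\sqrt{5}}{15}\right)\left(- \frac{5}{2} + \frac{3 \sqrt{5}}{2}\right)^n + \left(\frac{\sqrt{5}}{15}\right)\left(- \frac{3 \sqrt{5}}{2} - \frac{5}{2}\right)^n.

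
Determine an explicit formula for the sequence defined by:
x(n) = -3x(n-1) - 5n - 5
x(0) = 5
First-order linear with linear forcing.
Homogeneous solution: x_h(n) = A·(-3)^n.
Try particular x_p(n) = pn + q. Substituting:
  pn + q = -3(p(n-1) + q) - 5n - 5.
Matching the n-coefficient: p = -3p - 5 ⇒ p = - \frac{5}{4}.
Matching constants: q = 3p - 3q - 5 ⇒ q = - \frac{35}{16}.
General: x(n) = A·(-3)^n - \frac{5 n}{4} - \frac{35}{16}.
Apply x(0) = 5: A - \frac{35}{16} = 5 ⇒ A = \frac{115}{16}.
So x(n) = \frac{115 \left(-3\right)^{n}}{16} - \frac{5 n}{4} - \frac{35}{16}.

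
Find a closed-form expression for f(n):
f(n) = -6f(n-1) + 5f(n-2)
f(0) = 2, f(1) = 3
Characteristic equation: x² + 6x - 5 = 0.
Discriminant Δ = (-6)² + 4·(5) = 56.
Roots r₁,₂ = (-6 ± √56)/2, so r₁ = -3 + \sqrt{14}, r₂ = - \sqrt{14} - 3.
General solution: f(n) = A·r₁^n + B·r₂^n.
From the initial conditions, A + B = 2 and r₁A + r₂B = 3.
Since r₁ - r₂ = √56: A = (3 - (2)r₂)/√56 = 1 + \frac{9 \sqrt{14}}{28}, and B = 2 - A = 1 - \frac{9 \sqrt{14}}{28}.
So f(n) = \left(1 + \frac{9 \sqrt{14}}{28}\right)\left(-3 + \sqrt{14}\right)^n + \left(1 - \frac{9 \sqrt{14}}{28}\right)\left(- \sqrt{14} - 3\right)^n.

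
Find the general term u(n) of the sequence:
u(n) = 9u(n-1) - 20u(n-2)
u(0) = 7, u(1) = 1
Characteristic equation: x² - 9x + 20 = 0, which factors as (x - (5))(x - (4)) = 0.
Roots r₁ = 5, r₂ = 4 (distinct).
General solution: u(n) = A·(5)^n + B·(4)^n.
From u(0) = 7: A + B = 7.
From u(1) = 1: 5A + 4B = 1.
Solving: A = -27, B = 34.
So u(n) = 34 \cdot 4^{n} - 27 \cdot 5^{n}.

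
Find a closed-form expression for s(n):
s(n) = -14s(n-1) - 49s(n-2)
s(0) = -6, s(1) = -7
Characteristic equation: x² + 14x + 49 = 0, which is (x - (-7))².
Repeated root r = -7.
General solution: s(n) = (A + Bn)·(-7)^n.
From s(0) = -6: A = -6.
From s(1) = -7: (A + B)·(-7) = -7 ⇒ B = 7.
So s(n) = \left(7 n - 6\right) \cdot (-7)^n.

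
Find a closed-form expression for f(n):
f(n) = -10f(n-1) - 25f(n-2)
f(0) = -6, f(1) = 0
Characteristic equation: x² + 10x + 25 = 0, which is (x - (-5))².
Repeated root r = -5.
General solution: f(n) = (A + Bn)·(-5)^n.
From f(0) = -6: A = -6.
From f(1) = 0: (A + B)·(-5) = 0 ⇒ B = 6.
So f(n) = \left(6 n - 6\right) \cdot (-5)^n.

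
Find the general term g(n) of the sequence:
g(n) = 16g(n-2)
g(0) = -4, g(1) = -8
Characteristic equation: x² - 16 = 0, which factors as (x - (4))(x - (-4)) = 0.
Roots r₁ = 4, r₂ = -4 (distinct).
General solution: g(n) = A·(4)^n + B·(-4)^n.
From g(0) = -4: A + B = -4.
From g(1) = -8: 4A - 4B = -8.
Solving: A = -3, B = -1.
So g(n) = - \left(-4\right)^{n} - 3 \cdot 4^{n}.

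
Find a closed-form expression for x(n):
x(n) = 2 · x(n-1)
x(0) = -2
Pure geometric recurrence with ratio 2.
By induction x(n) = x(0) · (2)^n = - 2 \cdot 2^{n}.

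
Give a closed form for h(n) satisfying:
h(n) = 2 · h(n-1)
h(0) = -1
Pure geometric recurrence with ratio 2.
By induction h(n) = h(0) · (2)^n = - 2^{n}.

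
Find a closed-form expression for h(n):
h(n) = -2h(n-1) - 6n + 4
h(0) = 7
First-order linear with linear forcing.
Homogeneous solution: h_h(n) = A·(-2)^n.
Try particular h_p(n) = pn + q. Substituting:
  pn + q = -2(p(n-1) + q) - 6n + 4.
Matching the n-coefficient: p = -2p - 6 ⇒ p = -2.
Matching constants: q = 2p - 2q + 4 ⇒ q = 0.
General: h(n) = A·(-2)^n - 2 n + 0.
Apply h(0) = 7: A + 0 = 7 ⇒ A = 7.
So h(n) = 7 \left(-2\right)^{n} - 2 n.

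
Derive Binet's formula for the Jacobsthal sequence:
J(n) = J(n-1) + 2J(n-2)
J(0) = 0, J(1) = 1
This is the Jacobsthal sequence.
Characteristic equation: x² - x - 2 = 0; roots r₁ = 2, r₂ = -1.
General: J(n) = A·r₁^n + B·r₂^n. Solving with J(0)=0, J(1)=1 gives A = \frac{1}{3}, B = - \frac{1}{3}.
So J(n) = - \frac{\left(-1\right)^{n}}{3} + \frac{2^{n}}{3}.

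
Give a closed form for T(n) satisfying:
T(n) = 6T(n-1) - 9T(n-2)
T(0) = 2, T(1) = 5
Characteristic equation: x² - 6x + 9 = 0, which is (x - (3))².
Repeated root r = 3.
General solution: T(n) = (A + Bn)·(3)^n.
From T(0) = 2: A = 2.
From T(1) = 5: (A + B)·(3) = 5 ⇒ B = - \frac{1}{3}.
So T(n) = \left(2 - \frac{n}{3}\right) \cdot (3)^n.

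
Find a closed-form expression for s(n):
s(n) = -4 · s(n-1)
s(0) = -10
Pure geometric recurrence with ratio -4.
By induction s(n) = s(0) · (-4)^n = - 10 \left(-4\right)^{n}.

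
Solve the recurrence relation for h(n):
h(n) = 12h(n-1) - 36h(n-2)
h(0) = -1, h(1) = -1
Characteristic equation: x² - 12x + 36 = 0, which is (x - (6))².
Repeated root r = 6.
General solution: h(n) = (A + Bn)·(6)^n.
From h(0) = -1: A = -1.
From h(1) = -1: (A + B)·(6) = -1 ⇒ B = \frac{5}{6}.
So h(n) = \left(\frac{5 n}{6} - 1\right) \cdot (6)^n.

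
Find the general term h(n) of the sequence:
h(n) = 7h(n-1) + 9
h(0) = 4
First-order linear non-homogeneous.
Homogeneous solution: h_h(n) = A·(7)^n.
Try constant particular solution h_p = K: K = 7K + 9 ⇒ K = - \frac{3}{2}.
General: h(n) = A·(7)^n - \frac{3}{2}.
Apply h(0) = 4: A - \frac{3}{2} = 4 ⇒ A = \frac{11}{2}.
So h(n) = \frac{11 \cdot 7^{n}}{2} - \frac{3}{2}.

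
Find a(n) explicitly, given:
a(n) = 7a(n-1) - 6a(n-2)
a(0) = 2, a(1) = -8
Characteristic equation: x² - 7x + 6 = 0, which factors as (x - (1))(x - (6)) = 0.
Roots r₁ = 1, r₂ = 6 (distinct).
General solution: a(n) = A·(1)^n + B·(6)^n.
From a(0) = 2: A + B = 2.
From a(1) = -8: A + 6B = -8.
Solving: A = 4, B = -2.
So a(n) = 4 - 2 \cdot 6^{n}.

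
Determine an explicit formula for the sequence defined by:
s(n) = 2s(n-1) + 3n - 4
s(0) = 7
First-order linear with linear forcing.
Homogeneous solution: s_h(n) = A·(2)^n.
Try particular s_p(n) = pn + q. Substituting:
  pn + q = 2(p(n-1) + q) + 3n - 4.
Matching the n-coefficient: p = 2p + 3 ⇒ p = -3.
Matching constants: q = -2p + 2q - 4 ⇒ q = -2.
General: s(n) = A·(2)^n - 3 n - 2.
Apply s(0) = 7: A - 2 = 7 ⇒ A = 9.
So s(n) = 9 \cdot 2^{n} - 3 n - 2.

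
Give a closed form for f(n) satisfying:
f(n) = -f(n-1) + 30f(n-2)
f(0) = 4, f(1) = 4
Characteristic equation: x² + x - 30 = 0, which factors as (x - (5))(x - (-6)) = 0.
Roots r₁ = 5, r₂ = -6 (distinct).
General solution: f(n) = A·(5)^n + B·(-6)^n.
From f(0) = 4: A + B = 4.
From f(1) = 4: 5A - 6B = 4.
Solving: A = \frac{28}{11}, B = \frac{16}{11}.
So f(n) = \frac{16 \left(-6\right)^{n}}{11} + \frac{28 \cdot 5^{n}}{11}.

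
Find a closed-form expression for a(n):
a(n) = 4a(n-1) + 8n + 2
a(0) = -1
First-order linear with linear forcing.
Homogeneous solution: a_h(n) = A·(4)^n.
Try particular a_p(n) = pn + q. Substituting:
  pn + q = 4(p(n-1) + q) + 8n + 2.
Matching the n-coefficient: p = 4p + 8 ⇒ p = - \frac{8}{3}.
Matching constants: q = -4p + 4q + 2 ⇒ q = - \frac{38}{9}.
General: a(n) = A·(4)^n - \frac{8 n}{3} - \frac{38}{9}.
Apply a(0) = -1: A - \frac{38}{9} = -1 ⇒ A = \frac{29}{9}.
So a(n) = \frac{29 \cdot 4^{n}}{9} - \frac{8 n}{3} - \frac{38}{9}.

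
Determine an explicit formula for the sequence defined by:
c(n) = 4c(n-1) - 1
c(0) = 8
First-order linear non-homogeneous.
Homogeneous solution: c_h(n) = A·(4)^n.
Try constant particular solution c_p = K: K = 4K - 1 ⇒ K = \frac{1}{3}.
General: c(n) = A·(4)^n + \frac{1}{3}.
Apply c(0) = 8: A + \frac{1}{3} = 8 ⇒ A = \frac{23}{3}.
So c(n) = \frac{23 \cdot 4^{n}}{3} + \frac{1}{3}.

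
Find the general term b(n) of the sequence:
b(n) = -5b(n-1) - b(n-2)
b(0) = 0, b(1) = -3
Characteristic equation: x² + 5x + 1 = 0.
Discriminant Δ = (-5)² + 4·(-1) = 21.
Roots r₁,₂ = (-5 ± √21)/2, so r₁ = - \frac{5}{2} + \frac{\sqrt{21}}{2}, r₂ = - \frac{5}{2} - \frac{\sqrt{21}}{2}.
General solution: b(n) = A·r₁^n + B·r₂^n.
From the initial conditions, A + B = 0 and r₁A + r₂B = -3.
Since r₁ - r₂ = √21: A = (-3 - (0)r₂)/√21 = - \frac{\sqrt{21}}{7}, and B = 0 - A = \frac{\sqrt{21}}{7}.
So b(n) = \left(- \frac{\sqrt{21}}{7}\right)\left(- \frac{5}{2} + \frac{\sqrt{21}}{2}\right)^n + \left(\frac{\sqrt{21}}{7}\right)\left(- \frac{5}{2} - \frac{\sqrt{21}}{2}\right)^n.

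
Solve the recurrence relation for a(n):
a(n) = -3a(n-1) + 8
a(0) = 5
First-order linear non-homogeneous.
Homogeneous solution: a_h(n) = A·(-3)^n.
Try constant particular solution a_p = K: K = -3K + 8 ⇒ K = 2.
General: a(n) = A·(-3)^n + 2.
Apply a(0) = 5: A + 2 = 5 ⇒ A = 3.
So a(n) = 3 \left(-3\right)^{n} + 2.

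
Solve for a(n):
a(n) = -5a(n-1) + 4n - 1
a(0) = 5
First-order linear with linear forcing.
Homogeneous solution: a_h(n) = A·(-5)^n.
Try particular a_p(n) = pn + q. Substituting:
  pn + q = -5(p(n-1) + q) + 4n - 1.
Matching the n-coefficient: p = -5p + 4 ⇒ p = \frac{2}{3}.
Matching constants: q = 5p - 5q - 1 ⇒ q = \frac{7}{18}.
General: a(n) = A·(-5)^n + \frac{2 n}{3} + \frac{7}{18}.
Apply a(0) = 5: A + \frac{7}{18} = 5 ⇒ A = \frac{83}{18}.
So a(n) = \frac{83 \left(-5\right)^{n}}{18} + \frac{2 n}{3} + \frac{7}{18}.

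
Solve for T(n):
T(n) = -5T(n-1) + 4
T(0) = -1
First-order linear non-homogeneous.
Homogeneous solution: T_h(n) = A·(-5)^n.
Try constant particular solution T_p = K: K = -5K + 4 ⇒ K = \frac{2}{3}.
General: T(n) = A·(-5)^n + \frac{2}{3}.
Apply T(0) = -1: A + \frac{2}{3} = -1 ⇒ A = - \frac{5}{3}.
So T(n) = \frac{2}{3} - \frac{5 \left(-5\right)^{n}}{3}.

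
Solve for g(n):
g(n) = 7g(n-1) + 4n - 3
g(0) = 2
First-order linear with linear forcing.
Homogeneous solution: g_h(n) = A·(7)^n.
Try particular g_p(n) = pn + q. Substituting:
  pn + q = 7(p(n-1) + q) + 4n - 3.
Matching the n-coefficient: p = 7p + 4 ⇒ p = - \frac{2}{3}.
Matching constants: q = -7p + 7q - 3 ⇒ q = - \frac{5}{18}.
General: g(n) = A·(7)^n - \frac{2 n}{3} - \frac{5}{18}.
Apply g(0) = 2: A - \frac{5}{18} = 2 ⇒ A = \frac{41}{18}.
So g(n) = \frac{41 \cdot 7^{n}}{18} - \frac{2 n}{3} - \frac{5}{18}.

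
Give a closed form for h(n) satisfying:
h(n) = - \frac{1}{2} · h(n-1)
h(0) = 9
Pure geometric recurrence with ratio - \frac{1}{2}.
By induction h(n) = h(0) · (- \frac{1}{2})^n = 9 \left(- \frac{1}{2}\right)^{n}.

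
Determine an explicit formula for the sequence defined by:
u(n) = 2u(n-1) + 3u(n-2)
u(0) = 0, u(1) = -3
Characteristic equation: x² - 2x - 3 = 0, which factors as (x - (-1))(x - (3)) = 0.
Roots r₁ = -1, r₂ = 3 (distinct).
General solution: u(n) = A·(-1)^n + B·(3)^n.
From u(0) = 0: A + B = 0.
From u(1) = -3: -A + 3B = -3.
Solving: A = \frac{3}{4}, B = - \frac{3}{4}.
So u(n) = \frac{3 \left(-1\right)^{n}}{4} - \frac{3 \cdot 3^{n}}{4}.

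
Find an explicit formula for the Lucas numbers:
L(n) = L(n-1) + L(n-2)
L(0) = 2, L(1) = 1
This is the Lucas sequence.
Characteristic equation: x² - x - 1 = 0; roots r₁ = \frac{1}{2} + \frac{\sqrt{5}}{2}, r₂ = \frac{1}{2} - \frac{\sqrt{5}}{2}.
General: L(n) = A·r₁^n + B·r₂^n. Solving with L(0)=2, L(1)=1 gives A = 1, B = 1.
So L(n) = 2^{- n} \left(\left(1 - \sqrt{5}\right)^{n} + \left(1 + \sqrt{5}\right)^{n}\right).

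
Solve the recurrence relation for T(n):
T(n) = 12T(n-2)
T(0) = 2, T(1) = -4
Characteristic equation: x² - 12 = 0.
Discriminant Δ = (0)² + 4·(12) = 48.
Roots r₁,₂ = (0 ± √48)/2, so r₁ = 2 \sqrt{3}, r₂ = - 2 \sqrt{3}.
General solution: T(n) = A·r₁^n + B·r₂^n.
From the initial conditions, A + B = 2 and r₁A + r₂B = -4.
Since r₁ - r₂ = √48: A = (-4 - (2)r₂)/√48 = 1 - \frac{\sqrt{3}}{3}, and B = 2 - A = \frac{\sqrt{3}}{3} + 1.
So T(n) = \left(1 - \frac{\sqrt{3}}{3}\right)\left(2 \sqrt{3}\right)^n + \left(\frac{\sqrt{3}}{3} + 1\right)\left(- 2 \sqrt{3}\right)^n.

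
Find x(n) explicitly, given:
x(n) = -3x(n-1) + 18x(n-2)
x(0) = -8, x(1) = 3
Characteristic equation: x² + 3x - 18 = 0, which factors as (x - (-6))(x - (3)) = 0.
Roots r₁ = -6, r₂ = 3 (distinct).
General solution: x(n) = A·(-6)^n + B·(3)^n.
From x(0) = -8: A + B = -8.
From x(1) = 3: -6A + 3B = 3.
Solving: A = -3, B = -5.
So x(n) = - 3 \left(-6\right)^{n} - 5 \cdot 3^{n}.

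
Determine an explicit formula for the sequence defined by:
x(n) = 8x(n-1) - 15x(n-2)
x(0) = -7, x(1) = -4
Characteristic equation: x² - 8x + 15 = 0, which factors as (x - (3))(x - (5)) = 0.
Roots r₁ = 3, r₂ = 5 (distinct).
General solution: x(n) = A·(3)^n + B·(5)^n.
From x(0) = -7: A + B = -7.
From x(1) = -4: 3A + 5B = -4.
Solving: A = - \frac{31}{2}, B = \frac{17}{2}.
So x(n) = - \frac{31 \cdot 3^{n}}{2} + \frac{17 \cdot 5^{n}}{2}.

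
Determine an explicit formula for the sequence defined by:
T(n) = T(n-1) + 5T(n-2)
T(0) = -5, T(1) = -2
Characteristic equation: x² - x - 5 = 0.
Discriminant Δ = (1)² + 4·(5) = 21.
Roots r₁,₂ = (1 ± √21)/2, so r₁ = \frac{1}{2} + \frac{\sqrt{21}}{2}, r₂ = \frac{1}{2} - \frac{\sqrt{21}}{2}.
General solution: T(n) = A·r₁^n + B·r₂^n.
From the initial conditions, A + B = -5 and r₁A + r₂B = -2.
Since r₁ - r₂ = √21: A = (-2 - (-5)r₂)/√21 = - \frac{5}{2} + \frac{\sqrt{21}}{42}, and B = -5 - A = - \frac{5}{2} - \frac{\sqrt{21}}{42}.
So T(n) = \left(- \frac{5}{2} + \frac{\sqrt{21}}{42}\right)\left(\frac{1}{2} + \frac{\sqrt{21}}{2}\right)^n + \left(- \frac{5}{2} - \frac{\sqrt{21}}{42}\right)\left(\frac{1}{2} - \frac{\sqrt{21}}{2}\right)^n.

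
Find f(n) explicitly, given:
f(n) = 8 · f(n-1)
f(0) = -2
Pure geometric recurrence with ratio 8.
By induction f(n) = f(0) · (8)^n = - 2 \cdot 8^{n}.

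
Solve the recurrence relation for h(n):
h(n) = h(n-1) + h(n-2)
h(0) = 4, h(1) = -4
Characteristic equation: x² - x - 1 = 0.
Discriminant Δ = (1)² + 4·(1) = 5.
Roots r₁,₂ = (1 ± √5)/2, so r₁ = \frac{1}{2} + \frac{\sqrt{5}}{2}, r₂ = \frac{1}{2} - \frac{\sqrt{5}}{2}.
General solution: h(n) = A·r₁^n + B·r₂^n.
From the initial conditions, A + B = 4 and r₁A + r₂B = -4.
Since r₁ - r₂ = √5: A = (-4 - (4)r₂)/√5 = 2 - \frac{6 \sqrt{5}}{5}, and B = 4 - A = 2 + \frac{6 \sqrt{5}}{5}.
So h(n) = \left(2 - \frac{6 \sqrt{5}}{5}\right)\left(\frac{1}{2} + \frac{\sqrt{5}}{2}\right)^n + \left(2 + \frac{6 \sqrt{5}}{5}\right)\left(\frac{1}{2} - \frac{\sqrt{5}}{2}\right)^n.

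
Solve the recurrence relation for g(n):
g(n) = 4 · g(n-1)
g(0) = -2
Pure geometric recurrence with ratio 4.
By induction g(n) = g(0) · (4)^n = - 2 \cdot 4^{n}.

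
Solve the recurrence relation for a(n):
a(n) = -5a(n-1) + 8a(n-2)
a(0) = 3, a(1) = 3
Characteristic equation: x² + 5x - 8 = 0.
Discriminant Δ = (-5)² + 4·(8) = 57.
Roots r₁,₂ = (-5 ± √57)/2, so r₁ = - \frac{5}{2} + \frac{\sqrt{57}}{2}, r₂ = - \frac{\sqrt{57}}{2} - \frac{5}{2}.
General solution: a(n) = A·r₁^n + B·r₂^n.
From the initial conditions, A + B = 3 and r₁A + r₂B = 3.
Since r₁ - r₂ = √57: A = (3 - (3)r₂)/√57 = \frac{7 \sqrt{57}}{38} + \frac{3}{2}, and B = 3 - A = \frac{3}{2} - \frac{7 \sqrt{57}}{38}.
So a(n) = \left(\frac{7 \sqrt{57}}{38} + \frac{3}{2}\right)\left(- \frac{5}{2} + \frac{\sqrt{57}}{2}\right)^n + \left(\frac{3}{2} - \frac{7 \sqrt{57}}{38}\right)\left(- \frac{\sqrt{57}}{2} - \frac{5}{2}\right)^n.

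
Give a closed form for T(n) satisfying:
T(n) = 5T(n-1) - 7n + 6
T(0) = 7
First-order linear with linear forcing.
Homogeneous solution: T_h(n) = A·(5)^n.
Try particular T_p(n) = pn + q. Substituting:
  pn + q = 5(p(n-1) + q) - 7n + 6.
Matching the n-coefficient: p = 5p - 7 ⇒ p = \frac{7}{4}.
Matching constants: q = -5p + 5q + 6 ⇒ q = \frac{11}{16}.
General: T(n) = A·(5)^n + \frac{7 n}{4} + \frac{11}{16}.
Apply T(0) = 7: A + \frac{11}{16} = 7 ⇒ A = \frac{101}{16}.
So T(n) = \frac{101 \cdot 5^{n}}{16} + \frac{7 n}{4} + \frac{11}{16}.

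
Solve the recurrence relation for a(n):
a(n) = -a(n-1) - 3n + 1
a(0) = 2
First-order linear with linear forcing.
Homogeneous solution: a_h(n) = A·(-1)^n.
Try particular a_p(n) = pn + q. Substituting:
  pn + q = -(p(n-1) + q) - 3n + 1.
Matching the n-coefficient: p = -p - 3 ⇒ p = - \frac{3}{2}.
Matching constants: q = p - q + 1 ⇒ q = - \frac{1}{4}.
General: a(n) = A·(-1)^n - \frac{3 n}{2} - \frac{1}{4}.
Apply a(0) = 2: A - \frac{1}{4} = 2 ⇒ A = \frac{9}{4}.
So a(n) = \frac{9 \left(-1\right)^{n}}{4} - \frac{3 n}{2} - \frac{1}{4}.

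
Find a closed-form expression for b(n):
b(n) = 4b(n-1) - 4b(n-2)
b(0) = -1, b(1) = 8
Characteristic equation: x² - 4x + 4 = 0, which is (x - (2))².
Repeated root r = 2.
General solution: b(n) = (A + Bn)·(2)^n.
From b(0) = -1: A = -1.
From b(1) = 8: (A + B)·(2) = 8 ⇒ B = 5.
So b(n) = \left(5 n - 1\right) \cdot (2)^n.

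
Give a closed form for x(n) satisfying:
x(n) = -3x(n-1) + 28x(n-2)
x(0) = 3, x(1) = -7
Characteristic equation: x² + 3x - 28 = 0, which factors as (x - (-7))(x - (4)) = 0.
Roots r₁ = -7, r₂ = 4 (distinct).
General solution: x(n) = A·(-7)^n + B·(4)^n.
From x(0) = 3: A + B = 3.
From x(1) = -7: -7A + 4B = -7.
Solving: A = \frac{19}{11}, B = \frac{14}{11}.
So x(n) = \frac{19 \left(-7\right)^{n}}{11} + \frac{14 \cdot 4^{n}}{11}.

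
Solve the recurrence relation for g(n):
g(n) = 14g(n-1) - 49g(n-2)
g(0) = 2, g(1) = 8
Characteristic equation: x² - 14x + 49 = 0, which is (x - (7))².
Repeated root r = 7.
General solution: g(n) = (A + Bn)·(7)^n.
From g(0) = 2: A = 2.
From g(1) = 8: (A + B)·(7) = 8 ⇒ B = - \frac{6}{7}.
So g(n) = \left(2 - \frac{6 n}{7}\right) \cdot (7)^n.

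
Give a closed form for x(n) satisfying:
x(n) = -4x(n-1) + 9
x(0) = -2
First-order linear non-homogeneous.
Homogeneous solution: x_h(n) = A·(-4)^n.
Try constant particular solution x_p = K: K = -4K + 9 ⇒ K = \frac{9}{5}.
General: x(n) = A·(-4)^n + \frac{9}{5}.
Apply x(0) = -2: A + \frac{9}{5} = -2 ⇒ A = - \frac{19}{5}.
So x(n) = \frac{9}{5} - \frac{19 \left(-4\right)^{n}}{5}.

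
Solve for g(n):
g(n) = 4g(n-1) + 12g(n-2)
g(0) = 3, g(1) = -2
Characteristic equation: x² - 4x - 12 = 0, which factors as (x - (-2))(x - (6)) = 0.
Roots r₁ = -2, r₂ = 6 (distinct).
General solution: g(n) = A·(-2)^n + B·(6)^n.
From g(0) = 3: A + B = 3.
From g(1) = -2: -2A + 6B = -2.
Solving: A = \frac{5}{2}, B = \frac{1}{2}.
So g(n) = \frac{5 \left(-2\right)^{n}}{2} + \frac{6^{n}}{2}.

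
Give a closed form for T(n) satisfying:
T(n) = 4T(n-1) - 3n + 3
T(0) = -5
First-order linear with linear forcing.
Homogeneous solution: T_h(n) = A·(4)^n.
Try particular T_p(n) = pn + q. Substituting:
  pn + q = 4(p(n-1) + q) - 3n + 3.
Matching the n-coefficient: p = 4p - 3 ⇒ p = 1.
Matching constants: q = -4p + 4q + 3 ⇒ q = \frac{1}{3}.
General: T(n) = A·(4)^n + n + \frac{1}{3}.
Apply T(0) = -5: A + \frac{1}{3} = -5 ⇒ A = - \frac{16}{3}.
So T(n) = - \frac{16 \cdot 4^{n}}{3} + n + \frac{1}{3}.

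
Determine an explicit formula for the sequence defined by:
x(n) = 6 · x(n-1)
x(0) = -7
Pure geometric recurrence with ratio 6.
By induction x(n) = x(0) · (6)^n = - 7 \cdot 6^{n}.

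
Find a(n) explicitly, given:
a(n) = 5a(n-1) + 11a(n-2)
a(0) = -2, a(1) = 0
Characteristic equation: x² - 5x - 11 = 0.
Discriminant Δ = (5)² + 4·(11) = 69.
Roots r₁,₂ = (5 ± √69)/2, so r₁ = \frac{5}{2} + \frac{\sqrt{69}}{2}, r₂ = \frac{5}{2} - \frac{\sqrt{69}}{2}.
General solution: a(n) = A·r₁^n + B·r₂^n.
From the initial conditions, A + B = -2 and r₁A + r₂B = 0.
Since r₁ - r₂ = √69: A = (0 - (-2)r₂)/√69 = -1 + \frac{5 \sqrt{69}}{69}, and B = -2 - A = -1 - \frac{5 \sqrt{69}}{69}.
So a(n) = \left(-1 + \frac{5 \sqrt{69}}{69}\right)\left(\frac{5}{2} + \frac{\sqrt{69}}{2}\right)^n + \left(-1 - \frac{5 \sqrt{69}}{69}\right)\left(\frac{5}{2} - \frac{\sqrt{69}}{2}\right)^n.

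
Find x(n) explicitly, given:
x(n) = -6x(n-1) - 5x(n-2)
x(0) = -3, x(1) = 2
Characteristic equation: x² + 6x + 5 = 0, which factors as (x - (-1))(x - (-5)) = 0.
Roots r₁ = -1, r₂ = -5 (distinct).
General solution: x(n) = A·(-1)^n + B·(-5)^n.
From x(0) = -3: A + B = -3.
From x(1) = 2: -A - 5B = 2.
Solving: A = - \frac{13}{4}, B = \frac{1}{4}.
So x(n) = - \frac{13 \left(-1\right)^{n}}{4} + \frac{\left(-5\right)^{n}}{4}.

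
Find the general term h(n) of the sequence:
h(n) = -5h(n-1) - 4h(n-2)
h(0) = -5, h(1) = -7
Characteristic equation: x² + 5x + 4 = 0, which factors as (x - (-1))(x - (-4)) = 0.
Roots r₁ = -1, r₂ = -4 (distinct).
General solution: h(n) = A·(-1)^n + B·(-4)^n.
From h(0) = -5: A + B = -5.
From h(1) = -7: -A - 4B = -7.
Solving: A = -9, B = 4.
So h(n) = - 9 \left(-1\right)^{n} + 4 \left(-4\right)^{n}.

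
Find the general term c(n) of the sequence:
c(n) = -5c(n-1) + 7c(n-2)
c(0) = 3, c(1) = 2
Characteristic equation: x² + 5x - 7 = 0.
Discriminant Δ = (-5)² + 4·(7) = 53.
Roots r₁,₂ = (-5 ± √53)/2, so r₁ = - \frac{5}{2} + \frac{\sqrt{53}}{2}, r₂ = - \frac{\sqrt{53}}{2} - \frac{5}{2}.
General solution: c(n) = A·r₁^n + B·r₂^n.
From the initial conditions, A + B = 3 and r₁A + r₂B = 2.
Since r₁ - r₂ = √53: A = (2 - (3)r₂)/√53 = \frac{19 \sqrt{53}}{106} + \frac{3}{2}, and B = 3 - A = \frac{3}{2} - \frac{19 \sqrt{53}}{106}.
So c(n) = \left(\frac{19 \sqrt{53}}{106} + \frac{3}{2}\right)\left(- \frac{5}{2} + \frac{\sqrt{53}}{2}\right)^n + \left(\frac{3}{2} - \frac{19 \sqrt{53}}{106}\right)\left(- \frac{\sqrt{53}}{2} - \frac{5}{2}\right)^n.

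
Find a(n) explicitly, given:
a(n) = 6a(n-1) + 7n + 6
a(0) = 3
First-order linear with linear forcing.
Homogeneous solution: a_h(n) = A·(6)^n.
Try particular a_p(n) = pn + q. Substituting:
  pn + q = 6(p(n-1) + q) + 7n + 6.
Matching the n-coefficient: p = 6p + 7 ⇒ p = - \frac{7}{5}.
Matching constants: q = -6p + 6q + 6 ⇒ q = - \frac{72}{25}.
General: a(n) = A·(6)^n - \frac{7 n}{5} - \frac{72}{25}.
Apply a(0) = 3: A - \frac{72}{25} = 3 ⇒ A = \frac{147}{25}.
So a(n) = \frac{147 \cdot 6^{n}}{25} - \frac{7 n}{5} - \frac{72}{25}.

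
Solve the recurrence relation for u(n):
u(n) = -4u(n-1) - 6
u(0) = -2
First-order linear non-homogeneous.
Homogeneous solution: u_h(n) = A·(-4)^n.
Try constant particular solution u_p = K: K = -4K - 6 ⇒ K = - \frac{6}{5}.
General: u(n) = A·(-4)^n - \frac{6}{5}.
Apply u(0) = -2: A - \frac{6}{5} = -2 ⇒ A = - \frac{4}{5}.
So u(n) = - \frac{4 \left(-4\right)^{n}}{5} - \frac{6}{5}.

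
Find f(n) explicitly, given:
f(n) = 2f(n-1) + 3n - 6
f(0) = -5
First-order linear with linear forcing.
Homogeneous solution: f_h(n) = A·(2)^n.
Try particular f_p(n) = pn + q. Substituting:
  pn + q = 2(p(n-1) + q) + 3n - 6.
Matching the n-coefficient: p = 2p + 3 ⇒ p = -3.
Matching constants: q = -2p + 2q - 6 ⇒ q = 0.
General: f(n) = A·(2)^n - 3 n + 0.
Apply f(0) = -5: A + 0 = -5 ⇒ A = -5.
So f(n) = - 5 \cdot 2^{n} - 3 n.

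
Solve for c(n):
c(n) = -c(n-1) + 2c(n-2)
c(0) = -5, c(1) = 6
Characteristic equation: x² + x - 2 = 0, which factors as (x - (1))(x - (-2)) = 0.
Roots r₁ = 1, r₂ = -2 (distinct).
General solution: c(n) = A·(1)^n + B·(-2)^n.
From c(0) = -5: A + B = -5.
From c(1) = 6: A - 2B = 6.
Solving: A = - \frac{4}{3}, B = - \frac{11}{3}.
So c(n) = - \frac{11 \left(-2\right)^{n}}{3} - \frac{4}{3}.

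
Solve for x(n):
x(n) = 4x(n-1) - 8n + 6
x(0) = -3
First-order linear with linear forcing.
Homogeneous solution: x_h(n) = A·(4)^n.
Try particular x_p(n) = pn + q. Substituting:
  pn + q = 4(p(n-1) + q) - 8n + 6.
Matching the n-coefficient: p = 4p - 8 ⇒ p = \frac{8}{3}.
Matching constants: q = -4p + 4q + 6 ⇒ q = \frac{14}{9}.
General: x(n) = A·(4)^n + \frac{8 n}{3} + \frac{14}{9}.
Apply x(0) = -3: A + \frac{14}{9} = -3 ⇒ A = - \frac{41}{9}.
So x(n) = - \frac{41 \cdot 4^{n}}{9} + \frac{8 n}{3} + \frac{14}{9}.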